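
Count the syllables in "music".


Word: "music"
Syllable breakdown: mu | sic
Counting: 2 parts
= 2 syllables


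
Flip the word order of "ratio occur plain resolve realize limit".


Original: "ratio occur plain resolve realize limit"
Words (1..n): ratio | occur | plain | resolve | realize | limit
Reversed (n..1): limit | realize | resolve | plain | occur | ratio
Result = "limit realize resolve plain occur ratio"


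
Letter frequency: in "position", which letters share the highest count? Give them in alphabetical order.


Word: "position"
Letter counts:
  'i': 2
  'n': 1
  'o': 2
  'p': 1
  's': 1
  't': 1
Maximum count = 2
Most frequent = 'i', 'o' (2 times each)


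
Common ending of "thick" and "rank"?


Word 1: "thick"
Word 2: "rank"
Comparing from end:
  Pos -1: 'k' == 'k'
  Pos -2: 'c' != 'n' (stop)
LCS = "k" (length 1)


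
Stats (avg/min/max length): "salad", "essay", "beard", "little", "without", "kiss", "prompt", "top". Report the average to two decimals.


Lengths: "salad"=5, "essay"=5, "beard"=5, "little"=6, "without"=7, "kiss"=4, "prompt"=6, "top"=3
Sum = 41, Count = 8
Average = 41/8 = 5.13
= avg=5.13, min=3, max=7


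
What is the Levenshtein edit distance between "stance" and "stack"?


Word 1: "stance" (length 6)
Word 2: "stack" (length 5)
One optimal edit sequence (insert/delete/substitute each cost 1):
  1. keep 's'
  2. keep 't'
  3. keep 'a'
  4. delete 'n'  (+1)
  5. keep 'c'
  6. substitute 'e' -> 'k'  (+1)
Total edit operations: 2
Edit distance = 2


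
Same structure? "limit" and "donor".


Pattern of "limit": [0, 1, 2, 1, 3]
Pattern of "donor": [0, 1, 2, 1, 3]
Patterns match
Same pattern = Yes


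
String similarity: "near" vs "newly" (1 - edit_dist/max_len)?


Word 1: "near" (length 4)
Word 2: "newly" (length 5)
One optimal edit sequence:
  1. keep 'n'
  2. keep 'e'
  3. insert 'w'  (+1)
  4. substitute 'a' -> 'l'  (+1)
  5. substitute 'r' -> 'y'  (+1)
Edit distance = 3
Max length = max(4, 5) = 5
Similarity = 1 - 3/5
= 0.4000


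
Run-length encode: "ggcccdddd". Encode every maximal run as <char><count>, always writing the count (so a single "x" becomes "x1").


String: "ggcccdddd"
Scanning for consecutive runs:
  'g' x 2
  'c' x 3
  'd' x 4
RLE = "g2c3d4"


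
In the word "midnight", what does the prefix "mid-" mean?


Prefix: mid-
As in: midnight -> mid- + night
Meaning = middle


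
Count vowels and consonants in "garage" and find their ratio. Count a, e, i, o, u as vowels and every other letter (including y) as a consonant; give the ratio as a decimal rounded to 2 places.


Word: "garage"
Vowels (a,e,i,o,u): 3
Consonants: 3
Ratio = 3/3
= 1.00


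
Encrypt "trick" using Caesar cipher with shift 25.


Word: "trick"
Shift: 25
Each letter → (letter + shift) mod 26:
  't' (19) + 25 = 18 → 's'
  'r' (17) + 25 = 16 → 'q'
  'i' (8) + 25 = 7 → 'h'
  'c' (2) + 25 = 1 → 'b'
  'k' (10) + 25 = 9 → 'j'
Result = "sqhbj"


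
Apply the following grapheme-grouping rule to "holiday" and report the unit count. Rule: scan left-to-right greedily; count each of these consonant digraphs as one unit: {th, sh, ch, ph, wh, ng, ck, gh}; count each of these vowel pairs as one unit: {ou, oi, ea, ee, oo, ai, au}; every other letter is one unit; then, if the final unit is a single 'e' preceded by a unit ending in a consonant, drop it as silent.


Word: "holiday" (7 letters)
Left-to-right scan:
  [1] 'h' (letter)
  [2] 'o' (letter)
  [3] 'l' (letter)
  [4] 'i' (letter)
  [5] 'd' (letter)
  [6] 'a' (letter)
  [7] 'y' (letter)
Units from scan: 7
Sound units = 7 units


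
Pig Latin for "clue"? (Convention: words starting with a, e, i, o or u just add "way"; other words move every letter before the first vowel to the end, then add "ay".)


Word: "clue"
Starts with consonant(s) → move to end, add 'ay'
Consonant cluster: "cl"
Pig Latin = "ueclay"


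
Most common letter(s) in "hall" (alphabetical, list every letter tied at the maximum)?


Word: "hall"
Letter counts:
  'a': 1
  'h': 1
  'l': 2
Maximum count = 2
Most frequent = 'l' (2 times each)


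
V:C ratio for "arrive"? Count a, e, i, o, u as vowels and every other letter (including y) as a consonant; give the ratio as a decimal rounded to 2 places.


Word: "arrive"
Vowels (a,e,i,o,u): 3
Consonants: 3
Ratio = 3/3
= 1.00


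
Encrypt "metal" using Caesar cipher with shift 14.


Word: "metal"
Shift: 14
Each letter → (letter + shift) mod 26:
  'm' (12) + 14 = 0 → 'a'
  'e' (4) + 14 = 18 → 's'
  't' (19) + 14 = 7 → 'h'
  'a' (0) + 14 = 14 → 'o'
  'l' (11) + 14 = 25 → 'z'
Result = "ashoz"


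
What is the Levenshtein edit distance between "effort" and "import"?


Word 1: "effort" (length 6)
Word 2: "import" (length 6)
One optimal edit sequence (insert/delete/substitute each cost 1):
  1. substitute 'e' -> 'i'  (+1)
  2. substitute 'f' -> 'm'  (+1)
  3. substitute 'f' -> 'p'  (+1)
  4. keep 'o'
  5. keep 'r'
  6. keep 't'
Total edit operations: 3
Edit distance = 3


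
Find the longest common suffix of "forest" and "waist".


Word 1: "forest"
Word 2: "waist"
Comparing from end:
  Pos -1: 't' == 't'
  Pos -2: 's' == 's'
  Pos -3: 'e' != 'i' (stop)
LCS = "st" (length 2)


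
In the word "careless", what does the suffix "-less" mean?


Suffix: -less
As in: careless -> care + -less
Meaning = without


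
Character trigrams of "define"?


Word: "define" (length 6)
Number of trigrams = 6 - 3 + 1 = 4
  Position 0: "def"
  Position 1: "efi"
  Position 2: "fin"
  Position 3: "ine"
Trigrams = "def", "efi", "fin", "ine"


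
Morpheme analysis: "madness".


Word: "madness"
Morphemes: mad | -ness
Each morpheme carries meaning
= 2 morphemes


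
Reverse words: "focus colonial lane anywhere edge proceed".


Original: "focus colonial lane anywhere edge proceed"
Words (1..n): focus | colonial | lane | anywhere | edge | proceed
Reversed (n..1): proceed | edge | anywhere | lane | colonial | focus
Result = "proceed edge anywhere lane colonial focus"


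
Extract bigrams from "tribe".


Word: "tribe" (length 5)
Number of bigrams = 5 - 2 + 1 = 4
  Position 0: "tr"
  Position 1: "ri"
  Position 2: "ib"
  Position 3: "be"
Bigrams = "tr", "ri", "ib", "be"


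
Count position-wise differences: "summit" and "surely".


Comparing character by character (same length = 6):
  Pos 0: 's' vs 's' =
  Pos 1: 'u' vs 'u' =
  Pos 2: 'm' vs 'r' !=
  Pos 3: 'm' vs 'e' !=
  Pos 4: 'i' vs 'l' !=
  Pos 5: 't' vs 'y' !=
Hamming distance = 4


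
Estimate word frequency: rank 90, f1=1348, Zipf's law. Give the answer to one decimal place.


Zipf's law: f(r) = f(1) / r
f(1) = 1348
f(90) = 1348 / 90
= 15.0 occurrences


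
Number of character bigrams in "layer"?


Word: "layer" (length 5)
Number of 2-grams = length - 2 + 1 = 5 - 2 + 1
= 4


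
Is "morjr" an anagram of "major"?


Word 1: "major" → sorted: ajmor
Word 2: "morjr" → sorted: jmorr
Same letters? ajmor != jmorr
Anagram = No


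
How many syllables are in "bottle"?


Word: "bottle"
Syllable breakdown: bot-tle
Counting: 2 parts
= 2 syllables


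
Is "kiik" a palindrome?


Word: "kiik"
Reversed: "kiik"
Forward == Backward? kiik == kiik
Palindrome = Yes


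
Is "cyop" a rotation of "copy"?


Word: "copy", Candidate: "cyop"
Method: check if candidate is substring of word+word
"copycopy" contains "cyop"? No
Is rotation = No


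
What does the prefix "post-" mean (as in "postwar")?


Prefix: post-
Example: postwar = post- + war
Meaning = after


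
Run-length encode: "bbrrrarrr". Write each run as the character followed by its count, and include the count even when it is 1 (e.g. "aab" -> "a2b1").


String: "bbrrrarrr"
Scanning for consecutive runs:
  'b' x 2
  'r' x 3
  'a' x 1
  'r' x 3
RLE = "b2r3a1r3"


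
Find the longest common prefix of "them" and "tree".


Word 1: "them"
Word 2: "tree"
Comparing from start:
  Pos 0: 't' == 't'
  Pos 1: 'h' != 'r' (stop)
LCP = "t" (length 1)


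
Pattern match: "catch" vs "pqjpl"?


Pattern of "catch": [0, 1, 2, 0, 3]
Pattern of "pqjpl": [0, 1, 2, 0, 3]
Patterns match
Same pattern = Yes


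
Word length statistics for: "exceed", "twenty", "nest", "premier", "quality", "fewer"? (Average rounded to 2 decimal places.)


Lengths: "exceed"=6, "twenty"=6, "nest"=4, "premier"=7, "quality"=7, "fewer"=5
Sum = 35, Count = 6
Average = 35/6 = 5.83
= avg=5.83, min=4, max=7


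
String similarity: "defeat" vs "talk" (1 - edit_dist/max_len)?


Word 1: "defeat" (length 6)
Word 2: "talk" (length 4)
One optimal edit sequence:
  1. delete 'd'  (+1)
  2. delete 'e'  (+1)
  3. substitute 'f' -> 't'  (+1)
  4. substitute 'e' -> 'a'  (+1)
  5. substitute 'a' -> 'l'  (+1)
  6. substitute 't' -> 'k'  (+1)
Edit distance = 6
Max length = max(6, 4) = 6
Similarity = 1 - 6/6
= 0.0000


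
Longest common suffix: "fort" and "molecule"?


Word 1: "fort"
Word 2: "molecule"
Comparing from end:
  Pos -1: 't' != 'e' (stop)
LCS = "" (length 0)


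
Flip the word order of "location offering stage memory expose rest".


Original: "location offering stage memory expose rest"
Words (1..n): location | offering | stage | memory | expose | rest
Reversed (n..1): rest | expose | memory | stage | offering | location
Result = "rest expose memory stage offering location"


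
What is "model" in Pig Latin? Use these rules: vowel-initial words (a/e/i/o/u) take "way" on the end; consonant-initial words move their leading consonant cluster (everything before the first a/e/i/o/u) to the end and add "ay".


Word: "model"
Starts with consonant(s) → move to end, add 'ay'
Consonant cluster: "m"
Pig Latin = "odelmay"


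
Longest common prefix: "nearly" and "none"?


Word 1: "nearly"
Word 2: "none"
Comparing from start:
  Pos 0: 'n' == 'n'
  Pos 1: 'e' != 'o' (stop)
LCP = "n" (length 1)


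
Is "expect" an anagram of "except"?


Word 1: "except" → sorted: ceeptx
Word 2: "expect" → sorted: ceeptx
Same letters? ceeptx == ceeptx
Anagram = Yes


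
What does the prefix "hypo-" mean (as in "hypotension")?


Prefix: hypo-
Example: hypotension = hypo- + tension
Meaning = under / below normal


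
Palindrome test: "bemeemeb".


Word: "bemeemeb"
Reversed: "bemeemeb"
Forward == Backward? bemeemeb == bemeemeb
Palindrome = Yes


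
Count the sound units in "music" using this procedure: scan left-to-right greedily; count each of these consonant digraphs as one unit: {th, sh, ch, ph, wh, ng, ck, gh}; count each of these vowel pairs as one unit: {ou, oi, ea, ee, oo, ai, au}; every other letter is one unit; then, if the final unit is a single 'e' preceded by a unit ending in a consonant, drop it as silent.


Word: "music" (5 letters)
Left-to-right scan:
  1. 'm' (letter)
  2. 'u' (letter)
  3. 's' (letter)
  4. 'i' (letter)
  5. 'c' (letter)
Units from scan: 5
Sound units = 5 units


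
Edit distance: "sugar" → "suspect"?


Word 1: "sugar" (length 5)
Word 2: "suspect" (length 7)
One optimal edit sequence (insert/delete/substitute each cost 1):
  1. keep 's'
  2. keep 'u'
  3. insert 's'  (+1)
  4. insert 'p'  (+1)
  5. substitute 'g' -> 'e'  (+1)
  6. substitute 'a' -> 'c'  (+1)
  7. substitute 'r' -> 't'  (+1)
Total edit operations: 5
Edit distance = 5


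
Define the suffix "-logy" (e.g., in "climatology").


Suffix: -logy
Example: climatology = climate + -logy, with a spelling change
Meaning = study of


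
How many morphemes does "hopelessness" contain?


Word: "hopelessness"
Morphemes: hope | -less | -ness
Each morpheme carries meaning
= 3 morphemes


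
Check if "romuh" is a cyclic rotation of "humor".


Word: "humor", Candidate: "romuh"
Method: check if candidate is substring of word+word
"humorhumor" contains "romuh"? No
Is rotation = No


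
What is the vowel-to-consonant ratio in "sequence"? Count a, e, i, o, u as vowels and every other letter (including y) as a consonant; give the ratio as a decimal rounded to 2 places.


Word: "sequence"
Vowels (a,e,i,o,u): 4
Consonants: 4
Ratio = 4/4
= 1.00


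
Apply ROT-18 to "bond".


Word: "bond"
Shift: 18
Each letter → (letter + shift) mod 26:
  'b' (1) + 18 = 19 → 't'
  'o' (14) + 18 = 6 → 'g'
  'n' (13) + 18 = 5 → 'f'
  'd' (3) + 18 = 21 → 'v'
Result = "tgfv"


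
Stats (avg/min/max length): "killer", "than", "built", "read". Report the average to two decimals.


Lengths: "killer"=6, "than"=4, "built"=5, "read"=4
Sum = 19, Count = 4
Average = 19/4 = 4.75
= avg=4.75, min=4, max=6


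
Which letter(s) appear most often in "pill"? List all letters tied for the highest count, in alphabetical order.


Word: "pill"
Letter counts:
  'i': 1
  'l': 2
  'p': 1
Maximum count = 2
Most frequent = 'l' (2 times each)


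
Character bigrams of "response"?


Word: "response" (length 8)
Number of bigrams = 8 - 2 + 1 = 7
  Position 0: "re"
  Position 1: "es"
  Position 2: "sp"
  Position 3: "po"
  Position 4: "on"
  Position 5: "ns"
  Position 6: "se"
Bigrams = "re", "es", "sp", "po", "on", "ns", "se"


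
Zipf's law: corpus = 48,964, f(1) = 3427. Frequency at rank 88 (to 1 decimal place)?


Zipf's law: f(r) = f(1) / r
f(1) = 3427
f(88) = 3427 / 88
= 38.9 occurrences


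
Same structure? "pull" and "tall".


Pattern of "pull": [0, 1, 2, 2]
Pattern of "tall": [0, 1, 2, 2]
Patterns match
Same pattern = Yes


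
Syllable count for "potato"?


Word: "potato"
Syllable breakdown: po · ta · to
Counting: 3 parts
= 3 syllables


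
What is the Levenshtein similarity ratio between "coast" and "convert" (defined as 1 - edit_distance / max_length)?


Word 1: "coast" (length 5)
Word 2: "convert" (length 7)
One optimal edit sequence:
  1. keep 'c'
  2. keep 'o'
  3. insert 'n'  (+1)
  4. insert 'v'  (+1)
  5. substitute 'a' -> 'e'  (+1)
  6. substitute 's' -> 'r'  (+1)
  7. keep 't'
Edit distance = 4
Max length = max(5, 7) = 7
Similarity = 1 - 4/7
= 0.4286


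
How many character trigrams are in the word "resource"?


Word: "resource" (length 8)
Number of 3-grams = length - 3 + 1 = 8 - 3 + 1
= 6


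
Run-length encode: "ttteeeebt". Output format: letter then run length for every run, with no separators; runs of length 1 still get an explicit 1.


String: "ttteeeebt"
Scanning for consecutive runs:
  't' x 3
  'e' x 4
  'b' x 1
  't' x 1
RLE = "t3e4b1t1"


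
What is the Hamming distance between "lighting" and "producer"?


Comparing character by character (same length = 8):
  Pos 0: 'l' vs 'p' !=
  Pos 1: 'i' vs 'r' !=
  Pos 2: 'g' vs 'o' !=
  Pos 3: 'h' vs 'd' !=
  Pos 4: 't' vs 'u' !=
  Pos 5: 'i' vs 'c' !=
  Pos 6: 'n' vs 'e' !=
  Pos 7: 'g' vs 'r' !=
Hamming distance = 8


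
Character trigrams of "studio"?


Word: "studio" (length 6)
Number of trigrams = 6 - 3 + 1 = 4
  Position 0: "stu"
  Position 1: "tud"
  Position 2: "udi"
  Position 3: "dio"
Trigrams = "stu", "tud", "udi", "dio"


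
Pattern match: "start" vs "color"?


Pattern of "start": [0, 1, 2, 3, 1]
Pattern of "color": [0, 1, 2, 1, 3]
Patterns do not match
Same pattern = No


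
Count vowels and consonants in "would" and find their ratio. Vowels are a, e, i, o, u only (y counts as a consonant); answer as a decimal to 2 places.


Word: "would"
Vowels (a,e,i,o,u): 2
Consonants: 3
Ratio = 2/3
= 0.67


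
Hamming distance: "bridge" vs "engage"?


Comparing character by character (same length = 6):
  Pos 0: 'b' vs 'e' !=
  Pos 1: 'r' vs 'n' !=
  Pos 2: 'i' vs 'g' !=
  Pos 3: 'd' vs 'a' !=
  Pos 4: 'g' vs 'g' =
  Pos 5: 'e' vs 'e' =
Hamming distance = 4


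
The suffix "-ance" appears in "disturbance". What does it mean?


Suffix: -ance
Example: disturbance = disturb + -ance
Meaning = state of


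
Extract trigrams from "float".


Word: "float" (length 5)
Number of trigrams = 5 - 3 + 1 = 3
  Position 0: "flo"
  Position 1: "loa"
  Position 2: "oat"
Trigrams = "flo", "loa", "oat"


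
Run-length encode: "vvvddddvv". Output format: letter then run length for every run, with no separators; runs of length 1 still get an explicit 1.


String: "vvvddddvv"
Scanning for consecutive runs:
  'v' x 3
  'd' x 4
  'v' x 2
RLE = "v3d4v2"


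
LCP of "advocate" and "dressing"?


Word 1: "advocate"
Word 2: "dressing"
Comparing from start:
  Pos 0: 'a' != 'd' (stop)
LCP = "" (length 0)


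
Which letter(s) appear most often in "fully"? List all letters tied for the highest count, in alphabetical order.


Word: "fully"
Letter counts:
  'f': 1
  'l': 2
  'u': 1
  'y': 1
Maximum count = 2
Most frequent = 'l' (2 times each)


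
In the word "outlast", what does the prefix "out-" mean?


Prefix: out-
As in: outlast -> out- + last
Meaning = surpass


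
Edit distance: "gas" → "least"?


Word 1: "gas" (length 3)
Word 2: "least" (length 5)
One optimal edit sequence (insert/delete/substitute each cost 1):
  1. insert 'l'  (+1)
  2. substitute 'g' -> 'e'  (+1)
  3. keep 'a'
  4. keep 's'
  5. insert 't'  (+1)
Total edit operations: 3
Edit distance = 3


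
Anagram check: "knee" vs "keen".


Word 1: "knee" → sorted: eekn
Word 2: "keen" → sorted: eekn
Same letters? eekn == eekn
Anagram = Yes


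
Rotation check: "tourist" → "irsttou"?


Word: "tourist", Candidate: "irsttou"
Method: check if candidate is substring of word+word
"touristtourist" contains "irsttou"? No
Is rotation = No


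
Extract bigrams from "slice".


Word: "slice" (length 5)
Number of bigrams = 5 - 2 + 1 = 4
  Position 0: "sl"
  Position 1: "li"
  Position 2: "ic"
  Position 3: "ce"
Bigrams = "sl", "li", "ic", "ce"


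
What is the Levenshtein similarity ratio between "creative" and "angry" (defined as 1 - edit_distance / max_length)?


Word 1: "creative" (length 8)
Word 2: "angry" (length 5)
One optimal edit sequence:
  1. delete 'c'  (+1)
  2. delete 'r'  (+1)
  3. delete 'e'  (+1)
  4. keep 'a'
  5. substitute 't' -> 'n'  (+1)
  6. substitute 'i' -> 'g'  (+1)
  7. substitute 'v' -> 'r'  (+1)
  8. substitute 'e' -> 'y'  (+1)
Edit distance = 7
Max length = max(8, 5) = 8
Similarity = 1 - 7/8
= 0.1250


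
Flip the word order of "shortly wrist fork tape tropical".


Original: "shortly wrist fork tape tropical"
Words (1..n): shortly | wrist | fork | tape | tropical
Reversed (n..1): tropical | tape | fork | wrist | shortly
Result = "tropical tape fork wrist shortly"


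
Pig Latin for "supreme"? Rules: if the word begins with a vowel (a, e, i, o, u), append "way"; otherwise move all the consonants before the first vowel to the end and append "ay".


Word: "supreme"
Starts with consonant(s) → move to end, add 'ay'
Consonant cluster: "s"
Pig Latin = "upremesay"


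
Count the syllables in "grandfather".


Word: "grandfather"
Syllable breakdown: grand / fa / ther
Counting: 3 parts
= 3 syllables


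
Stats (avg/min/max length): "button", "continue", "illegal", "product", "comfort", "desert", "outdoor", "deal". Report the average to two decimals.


Lengths: "button"=6, "continue"=8, "illegal"=7, "product"=7, "comfort"=7, "desert"=6, "outdoor"=7, "deal"=4
Sum = 52, Count = 8
Average = 52/8 = 6.50
= avg=6.50, min=4, max=8


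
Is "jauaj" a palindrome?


Word: "jauaj"
Reversed: "jauaj"
Forward == Backward? jauaj == jauaj
Palindrome = Yes


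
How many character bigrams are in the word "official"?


Word: "official" (length 8)
Number of 2-grams = length - 2 + 1 = 8 - 2 + 1
= 7


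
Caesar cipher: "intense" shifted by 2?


Word: "intense"
Shift: 2
Each letter → (letter + shift) mod 26:
  'i' (8) + 2 = 10 → 'k'
  'n' (13) + 2 = 15 → 'p'
  't' (19) + 2 = 21 → 'v'
  'e' (4) + 2 = 6 → 'g'
  'n' (13) + 2 = 15 → 'p'
  's' (18) + 2 = 20 → 'u'
  'e' (4) + 2 = 6 → 'g'
Result = "kpvgpug"


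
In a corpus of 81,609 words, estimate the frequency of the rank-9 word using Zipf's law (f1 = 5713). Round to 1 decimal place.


Zipf's law: f(r) = f(1) / r
f(1) = 5713
f(9) = 5713 / 9
= 634.8 occurrences


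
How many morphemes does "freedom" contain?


Word: "freedom"
Morphemes: free / -dom
Each morpheme carries meaning
= 2 morphemes


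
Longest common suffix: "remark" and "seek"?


Word 1: "remark"
Word 2: "seek"
Comparing from end:
  Pos -1: 'k' == 'k'
  Pos -2: 'r' != 'e' (stop)
LCS = "k" (length 1)


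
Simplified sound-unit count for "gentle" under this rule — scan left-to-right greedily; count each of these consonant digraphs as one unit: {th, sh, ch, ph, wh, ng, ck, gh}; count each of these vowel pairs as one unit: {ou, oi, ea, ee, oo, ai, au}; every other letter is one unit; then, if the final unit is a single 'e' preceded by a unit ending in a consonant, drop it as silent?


Word: "gentle" (6 letters)
Left-to-right scan:
  1. 'g' (letter)
  2. 'e' (letter)
  3. 'n' (letter)
  4. 't' (letter)
  5. 'l' (letter)
  6. 'e' (letter)
Units from scan: 6
Final unit is 'e' after a consonant -> drop as silent (-1)
Sound units = 5 units


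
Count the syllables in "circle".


Word: "circle"
Syllable breakdown: cir | cle
Counting: 2 parts
= 2 syllables


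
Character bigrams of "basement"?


Word: "basement" (length 8)
Number of bigrams = 8 - 2 + 1 = 7
  Position 0: "ba"
  Position 1: "as"
  Position 2: "se"
  Position 3: "em"
  Position 4: "me"
  Position 5: "en"
  Position 6: "nt"
Bigrams = "ba", "as", "se", "em", "me", "en", "nt"


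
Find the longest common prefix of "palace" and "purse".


Word 1: "palace"
Word 2: "purse"
Comparing from start:
  Pos 0: 'p' == 'p'
  Pos 1: 'a' != 'u' (stop)
LCP = "p" (length 1)


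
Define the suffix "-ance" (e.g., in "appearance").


Suffix: -ance
Example: appearance = appear + -ance
Meaning = state of


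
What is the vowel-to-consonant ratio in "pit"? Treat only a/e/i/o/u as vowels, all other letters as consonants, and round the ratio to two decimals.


Word: "pit"
Vowels (a,e,i,o,u): 1
Consonants: 2
Ratio = 1/2
= 0.50


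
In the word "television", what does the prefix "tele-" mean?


Prefix: tele-
As in: television -> tele- + vision
Meaning = distant


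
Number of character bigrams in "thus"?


Word: "thus" (length 4)
Number of 2-grams = length - 2 + 1 = 4 - 2 + 1
= 3


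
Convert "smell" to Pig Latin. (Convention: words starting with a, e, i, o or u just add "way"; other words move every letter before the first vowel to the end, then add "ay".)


Word: "smell"
Starts with consonant(s) → move to end, add 'ay'
Consonant cluster: "sm"
Pig Latin = "ellsmay"


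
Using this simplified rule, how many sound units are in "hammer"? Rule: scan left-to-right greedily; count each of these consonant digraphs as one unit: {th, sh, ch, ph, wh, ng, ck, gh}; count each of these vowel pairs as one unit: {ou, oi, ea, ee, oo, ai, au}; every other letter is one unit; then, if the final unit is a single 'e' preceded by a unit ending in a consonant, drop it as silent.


Word: "hammer" (6 letters)
Left-to-right scan:
  1. 'h' (letter)
  2. 'a' (letter)
  3. 'm' (letter)
  4. 'm' (letter)
  5. 'e' (letter)
  6. 'r' (letter)
Units from scan: 6
Sound units = 6 units


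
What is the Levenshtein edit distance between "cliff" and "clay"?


Word 1: "cliff" (length 5)
Word 2: "clay" (length 4)
One optimal edit sequence (insert/delete/substitute each cost 1):
  1. keep 'c'
  2. keep 'l'
  3. delete 'i'  (+1)
  4. substitute 'f' -> 'a'  (+1)
  5. substitute 'f' -> 'y'  (+1)
Total edit operations: 3
Edit distance = 3


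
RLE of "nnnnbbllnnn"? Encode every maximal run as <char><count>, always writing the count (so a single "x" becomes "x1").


String: "nnnnbbllnnn"
Scanning for consecutive runs:
  'n' x 4
  'b' x 2
  'l' x 2
  'n' x 3
RLE = "n4b2l2n3"


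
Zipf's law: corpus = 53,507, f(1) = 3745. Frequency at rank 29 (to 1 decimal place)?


Zipf's law: f(r) = f(1) / r
f(1) = 3745
f(29) = 3745 / 29
= 129.1 occurrences


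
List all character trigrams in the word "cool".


Word: "cool" (length 4)
Number of trigrams = 4 - 3 + 1 = 2
  Position 0: "coo"
  Position 1: "ool"
Trigrams = "coo", "ool"


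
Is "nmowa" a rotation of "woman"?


Word: "woman", Candidate: "nmowa"
Method: check if candidate is substring of word+word
"womanwoman" contains "nmowa"? No
Is rotation = No


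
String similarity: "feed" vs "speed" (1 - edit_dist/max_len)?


Word 1: "feed" (length 4)
Word 2: "speed" (length 5)
One optimal edit sequence:
  1. insert 's'  (+1)
  2. substitute 'f' -> 'p'  (+1)
  3. keep 'e'
  4. keep 'e'
  5. keep 'd'
Edit distance = 2
Max length = max(4, 5) = 5
Similarity = 1 - 2/5
= 0.6000


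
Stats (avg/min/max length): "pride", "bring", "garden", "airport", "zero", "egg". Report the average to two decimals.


Lengths: "pride"=5, "bring"=5, "garden"=6, "airport"=7, "zero"=4, "egg"=3
Sum = 30, Count = 6
Average = 30/6 = 5.00
= avg=5.00, min=3, max=7


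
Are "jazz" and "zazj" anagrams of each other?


Word 1: "jazz" → sorted: ajzz
Word 2: "zazj" → sorted: ajzz
Same letters? ajzz == ajzz
Anagram = Yes


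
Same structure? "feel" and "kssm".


Pattern of "feel": [0, 1, 1, 2]
Pattern of "kssm": [0, 1, 1, 2]
Patterns match
Same pattern = Yes


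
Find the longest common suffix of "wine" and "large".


Word 1: "wine"
Word 2: "large"
Comparing from end:
  Pos -1: 'e' == 'e'
  Pos -2: 'n' != 'g' (stop)
LCS = "e" (length 1)


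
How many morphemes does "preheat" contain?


Word: "preheat"
Morphemes: pre- + heat
Each morpheme carries meaning
= 2 morphemes


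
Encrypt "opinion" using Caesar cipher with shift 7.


Word: "opinion"
Shift: 7
Each letter → (letter + shift) mod 26:
  'o' (14) + 7 = 21 → 'v'
  'p' (15) + 7 = 22 → 'w'
  'i' (8) + 7 = 15 → 'p'
  'n' (13) + 7 = 20 → 'u'
  'i' (8) + 7 = 15 → 'p'
  'o' (14) + 7 = 21 → 'v'
  'n' (13) + 7 = 20 → 'u'
Result = "vwpupvu"


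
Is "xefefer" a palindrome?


Word: "xefefer"
Reversed: "refefex"
Forward == Backward? xefefer != refefex
Palindrome = No


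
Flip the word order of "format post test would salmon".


Original: "format post test would salmon"
Words (1..n): format | post | test | would | salmon
Reversed (n..1): salmon | would | test | post | format
Result = "salmon would test post format"


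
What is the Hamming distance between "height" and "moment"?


Comparing character by character (same length = 6):
  Pos 0: 'h' vs 'm' !=
  Pos 1: 'e' vs 'o' !=
  Pos 2: 'i' vs 'm' !=
  Pos 3: 'g' vs 'e' !=
  Pos 4: 'h' vs 'n' !=
  Pos 5: 't' vs 't' =
Hamming distance = 5


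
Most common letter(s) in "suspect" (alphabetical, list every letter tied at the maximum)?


Word: "suspect"
Letter counts:
  'c': 1
  'e': 1
  'p': 1
  's': 2
  't': 1
  'u': 1
Maximum count = 2
Most frequent = 's' (2 times each)


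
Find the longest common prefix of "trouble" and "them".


Word 1: "trouble"
Word 2: "them"
Comparing from start:
  Pos 0: 't' == 't'
  Pos 1: 'r' != 'h' (stop)
LCP = "t" (length 1)


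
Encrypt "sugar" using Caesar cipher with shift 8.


Word: "sugar"
Shift: 8
Each letter → (letter + shift) mod 26:
  's' (18) + 8 = 0 → 'a'
  'u' (20) + 8 = 2 → 'c'
  'g' (6) + 8 = 14 → 'o'
  'a' (0) + 8 = 8 → 'i'
  'r' (17) + 8 = 25 → 'z'
Result = "acoiz"


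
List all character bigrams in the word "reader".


Word: "reader" (length 6)
Number of bigrams = 6 - 2 + 1 = 5
  Position 0: "re"
  Position 1: "ea"
  Position 2: "ad"
  Position 3: "de"
  Position 4: "er"
Bigrams = "re", "ea", "ad", "de", "er"


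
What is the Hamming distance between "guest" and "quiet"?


Comparing character by character (same length = 5):
  Pos 0: 'g' vs 'q' !=
  Pos 1: 'u' vs 'u' =
  Pos 2: 'e' vs 'i' !=
  Pos 3: 's' vs 'e' !=
  Pos 4: 't' vs 't' =
Hamming distance = 3


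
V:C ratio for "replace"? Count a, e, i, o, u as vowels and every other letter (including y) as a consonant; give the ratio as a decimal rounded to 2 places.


Word: "replace"
Vowels (a,e,i,o,u): 3
Consonants: 4
Ratio = 3/4
= 0.75


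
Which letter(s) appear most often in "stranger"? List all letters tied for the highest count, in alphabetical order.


Word: "stranger"
Letter counts:
  'a': 1
  'e': 1
  'g': 1
  'n': 1
  'r': 2
  's': 1
  't': 1
Maximum count = 2
Most frequent = 'r' (2 times each)


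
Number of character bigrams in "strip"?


Word: "strip" (length 5)
Number of 2-grams = length - 2 + 1 = 5 - 2 + 1
= 4


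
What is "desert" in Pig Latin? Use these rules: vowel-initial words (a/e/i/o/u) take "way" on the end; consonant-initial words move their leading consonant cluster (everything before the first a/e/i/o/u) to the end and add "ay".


Word: "desert"
Starts with consonant(s) → move to end, add 'ay'
Consonant cluster: "d"
Pig Latin = "esertday"


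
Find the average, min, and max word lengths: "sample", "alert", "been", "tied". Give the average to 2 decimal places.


Lengths: "sample"=6, "alert"=5, "been"=4, "tied"=4
Sum = 19, Count = 4
Average = 19/4 = 4.75
= avg=4.75, min=4, max=6


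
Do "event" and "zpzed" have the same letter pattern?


Pattern of "event": [0, 1, 0, 2, 3]
Pattern of "zpzed": [0, 1, 0, 2, 3]
Patterns match
Same pattern = Yes


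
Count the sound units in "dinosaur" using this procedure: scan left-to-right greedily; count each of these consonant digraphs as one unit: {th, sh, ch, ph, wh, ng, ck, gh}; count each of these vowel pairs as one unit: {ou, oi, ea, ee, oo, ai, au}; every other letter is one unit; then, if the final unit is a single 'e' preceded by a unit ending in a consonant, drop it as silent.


Word: "dinosaur" (8 letters)
Left-to-right scan:
  1. 'd' (letter)
  2. 'i' (letter)
  3. 'n' (letter)
  4. 'o' (letter)
  5. 's' (letter)
  6. 'au' (vowel-pair)
  7. 'r' (letter)
Units from scan: 7
Sound units = 7 units


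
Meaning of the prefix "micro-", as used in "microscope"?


Prefix: micro-
As in: microscope -> micro- + scope
Meaning = small


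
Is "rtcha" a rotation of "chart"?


Word: "chart", Candidate: "rtcha"
Method: check if candidate is substring of word+word
"chartchart" contains "rtcha"? Yes
Is rotation = Yes


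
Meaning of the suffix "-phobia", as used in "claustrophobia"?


Suffix: -phobia
Example: claustrophobia = claustro- + -phobia
Meaning = fear of


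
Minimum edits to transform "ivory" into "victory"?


Word 1: "ivory" (length 5)
Word 2: "victory" (length 7)
One optimal edit sequence (insert/delete/substitute each cost 1):
  1. insert 'v'  (+1)
  2. keep 'i'
  3. insert 'c'  (+1)
  4. substitute 'v' -> 't'  (+1)
  5. keep 'o'
  6. keep 'r'
  7. keep 'y'
Total edit operations: 3
Edit distance = 3


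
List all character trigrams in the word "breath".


Word: "breath" (length 6)
Number of trigrams = 6 - 3 + 1 = 4
  Position 0: "bre"
  Position 1: "rea"
  Position 2: "eat"
  Position 3: "ath"
Trigrams = "bre", "rea", "eat", "ath"


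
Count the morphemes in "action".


Word: "action"
Morphemes: act + -ion
Each morpheme carries meaning
= 2 morphemes


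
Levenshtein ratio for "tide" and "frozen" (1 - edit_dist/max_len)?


Word 1: "tide" (length 4)
Word 2: "frozen" (length 6)
One optimal edit sequence:
  1. insert 'f'  (+1)
  2. substitute 't' -> 'r'  (+1)
  3. substitute 'i' -> 'o'  (+1)
  4. substitute 'd' -> 'z'  (+1)
  5. keep 'e'
  6. insert 'n'  (+1)
Edit distance = 5
Max length = max(4, 6) = 6
Similarity = 1 - 5/6
= 0.1667


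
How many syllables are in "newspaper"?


Word: "newspaper"
Syllable breakdown: news / pa / per
Counting: 3 parts
= 3 syllables


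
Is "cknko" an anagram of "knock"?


Word 1: "knock" → sorted: ckkno
Word 2: "cknko" → sorted: ckkno
Same letters? ckkno == ckkno
Anagram = Yes


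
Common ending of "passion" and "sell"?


Word 1: "passion"
Word 2: "sell"
Comparing from end:
  Pos -1: 'n' != 'l' (stop)
LCS = "" (length 0)


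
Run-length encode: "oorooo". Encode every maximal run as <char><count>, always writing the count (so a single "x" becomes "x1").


String: "oorooo"
Scanning for consecutive runs:
  'o' x 2
  'r' x 1
  'o' x 3
RLE = "o2r1o3"


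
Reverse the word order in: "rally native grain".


Original: "rally native grain"
Words (1..n): rally | native | grain
Reversed (n..1): grain | native | rally
Result = "grain native rally"


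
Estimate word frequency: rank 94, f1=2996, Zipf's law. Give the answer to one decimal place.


Zipf's law: f(r) = f(1) / r
f(1) = 2996
f(94) = 2996 / 94
= 31.9 occurrences


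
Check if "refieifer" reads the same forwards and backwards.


Word: "refieifer"
Reversed: "refieifer"
Forward == Backward? refieifer == refieifer
Palindrome = Yes


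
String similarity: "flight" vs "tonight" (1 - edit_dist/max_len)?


Word 1: "flight" (length 6)
Word 2: "tonight" (length 7)
One optimal edit sequence:
  1. insert 't'  (+1)
  2. substitute 'f' -> 'o'  (+1)
  3. substitute 'l' -> 'n'  (+1)
  4. keep 'i'
  5. keep 'g'
  6. keep 'h'
  7. keep 't'
Edit distance = 3
Max length = max(6, 7) = 7
Similarity = 1 - 3/7
= 0.5714


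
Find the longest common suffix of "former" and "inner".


Word 1: "former"
Word 2: "inner"
Comparing from end:
  Pos -1: 'r' == 'r'
  Pos -2: 'e' == 'e'
  Pos -3: 'm' != 'n' (stop)
LCS = "er" (length 2)


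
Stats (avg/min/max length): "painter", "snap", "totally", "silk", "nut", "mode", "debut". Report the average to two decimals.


Lengths: "painter"=7, "snap"=4, "totally"=7, "silk"=4, "nut"=3, "mode"=4, "debut"=5
Sum = 34, Count = 7
Average = 34/7 = 4.86
= avg=4.86, min=3, max=7


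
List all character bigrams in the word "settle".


Word: "settle" (length 6)
Number of bigrams = 6 - 2 + 1 = 5
  Position 0: "se"
  Position 1: "et"
  Position 2: "tt"
  Position 3: "tl"
  Position 4: "le"
Bigrams = "se", "et", "tt", "tl", "le"


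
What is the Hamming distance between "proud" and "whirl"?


Comparing character by character (same length = 5):
  Pos 0: 'p' vs 'w' !=
  Pos 1: 'r' vs 'h' !=
  Pos 2: 'o' vs 'i' !=
  Pos 3: 'u' vs 'r' !=
  Pos 4: 'd' vs 'l' !=
Hamming distance = 5


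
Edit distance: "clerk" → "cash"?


Word 1: "clerk" (length 5)
Word 2: "cash" (length 4)
One optimal edit sequence (insert/delete/substitute each cost 1):
  1. keep 'c'
  2. delete 'l'  (+1)
  3. substitute 'e' -> 'a'  (+1)
  4. substitute 'r' -> 's'  (+1)
  5. substitute 'k' -> 'h'  (+1)
Total edit operations: 4
Edit distance = 4


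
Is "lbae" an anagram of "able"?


Word 1: "able" → sorted: abel
Word 2: "lbae" → sorted: abel
Same letters? abel == abel
Anagram = Yes


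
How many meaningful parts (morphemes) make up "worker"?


Word: "worker"
Morphemes: work / -er
Each morpheme carries meaning
= 2 morphemes


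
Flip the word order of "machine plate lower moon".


Original: "machine plate lower moon"
Words (1..n): machine | plate | lower | moon
Reversed (n..1): moon | lower | plate | machine
Result = "moon lower plate machine"


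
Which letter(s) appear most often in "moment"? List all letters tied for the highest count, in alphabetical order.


Word: "moment"
Letter counts:
  'e': 1
  'm': 2
  'n': 1
  'o': 1
  't': 1
Maximum count = 2
Most frequent = 'm' (2 times each)


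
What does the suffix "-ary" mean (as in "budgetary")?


Suffix: -ary
Example: budgetary (budget + -ary)
Meaning = relating to


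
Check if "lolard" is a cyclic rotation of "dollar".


Word: "dollar", Candidate: "lolard"
Method: check if candidate is substring of word+word
"dollardollar" contains "lolard"? No
Is rotation = No


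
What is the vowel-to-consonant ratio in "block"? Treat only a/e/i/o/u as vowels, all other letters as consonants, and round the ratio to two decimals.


Word: "block"
Vowels (a,e,i,o,u): 1
Consonants: 4
Ratio = 1/4
= 0.25


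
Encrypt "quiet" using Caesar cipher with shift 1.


Word: "quiet"
Shift: 1
Each letter → (letter + shift) mod 26:
  'q' (16) + 1 = 17 → 'r'
  'u' (20) + 1 = 21 → 'v'
  'i' (8) + 1 = 9 → 'j'
  'e' (4) + 1 = 5 → 'f'
  't' (19) + 1 = 20 → 'u'
Result = "rvjfu"


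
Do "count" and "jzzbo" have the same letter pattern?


Pattern of "count": [0, 1, 2, 3, 4]
Pattern of "jzzbo": [0, 1, 1, 2, 3]
Patterns do not match
Same pattern = No


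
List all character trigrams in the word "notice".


Word: "notice" (length 6)
Number of trigrams = 6 - 3 + 1 = 4
  Position 0: "not"
  Position 1: "oti"
  Position 2: "tic"
  Position 3: "ice"
Trigrams = "not", "oti", "tic", "ice"


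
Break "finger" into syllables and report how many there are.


Word: "finger"
Syllable breakdown: fin | ger
Counting: 2 parts
= 2 syllables


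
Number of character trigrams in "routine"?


Word: "routine" (length 7)
Number of 3-grams = length - 3 + 1 = 7 - 3 + 1
= 5


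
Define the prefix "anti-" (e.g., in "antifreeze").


Prefix: anti-
As in: antifreeze -> anti- + freeze
Meaning = against


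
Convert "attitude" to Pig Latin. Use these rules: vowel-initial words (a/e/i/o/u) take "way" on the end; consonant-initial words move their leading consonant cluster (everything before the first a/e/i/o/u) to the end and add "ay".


Word: "attitude"
Starts with vowel → add 'way'
Pig Latin = "attitudeway"


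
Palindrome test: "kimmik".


Word: "kimmik"
Reversed: "kimmik"
Forward == Backward? kimmik == kimmik
Palindrome = Yes


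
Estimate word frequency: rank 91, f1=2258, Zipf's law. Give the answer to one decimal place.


Zipf's law: f(r) = f(1) / r
f(1) = 2258
f(91) = 2258 / 91
= 24.8 occurrences


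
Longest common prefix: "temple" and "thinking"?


Word 1: "temple"
Word 2: "thinking"
Comparing from start:
  Pos 0: 't' == 't'
  Pos 1: 'e' != 'h' (stop)
LCP = "t" (length 1)


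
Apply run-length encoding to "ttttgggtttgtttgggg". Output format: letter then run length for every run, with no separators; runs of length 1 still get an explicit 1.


String: "ttttgggtttgtttgggg"
Scanning for consecutive runs:
  't' x 4
  'g' x 3
  't' x 3
  'g' x 1
  't' x 3
  'g' x 4
RLE = "t4g3t3g1t3g4"


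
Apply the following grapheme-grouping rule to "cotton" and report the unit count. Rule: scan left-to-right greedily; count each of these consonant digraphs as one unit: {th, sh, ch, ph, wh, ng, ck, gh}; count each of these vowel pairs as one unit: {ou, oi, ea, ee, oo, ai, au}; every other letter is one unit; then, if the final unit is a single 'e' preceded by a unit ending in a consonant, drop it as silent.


Word: "cotton" (6 letters)
Left-to-right scan:
  1. 'c' (letter)
  2. 'o' (letter)
  3. 't' (letter)
  4. 't' (letter)
  5. 'o' (letter)
  6. 'n' (letter)
Units from scan: 6
Sound units = 6 units


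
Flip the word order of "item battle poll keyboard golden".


Original: "item battle poll keyboard golden"
Words (1..n): item | battle | poll | keyboard | golden
Reversed (n..1): golden | keyboard | poll | battle | item
Result = "golden keyboard poll battle item"


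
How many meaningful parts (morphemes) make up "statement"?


Word: "statement"
Morphemes: state | -ment
Each morpheme carries meaning
= 2 morphemes


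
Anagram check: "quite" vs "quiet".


Word 1: "quite" → sorted: eiqtu
Word 2: "quiet" → sorted: eiqtu
Same letters? eiqtu == eiqtu
Anagram = Yes


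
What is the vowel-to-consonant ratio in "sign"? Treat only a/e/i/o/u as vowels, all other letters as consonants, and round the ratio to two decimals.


Word: "sign"
Vowels (a,e,i,o,u): 1
Consonants: 3
Ratio = 1/3
= 0.33


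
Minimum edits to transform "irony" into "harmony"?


Word 1: "irony" (length 5)
Word 2: "harmony" (length 7)
One optimal edit sequence (insert/delete/substitute each cost 1):
  1. insert 'h'  (+1)
  2. substitute 'i' -> 'a'  (+1)
  3. keep 'r'
  4. insert 'm'  (+1)
  5. keep 'o'
  6. keep 'n'
  7. keep 'y'
Total edit operations: 3
Edit distance = 3


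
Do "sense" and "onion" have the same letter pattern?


Pattern of "sense": [0, 1, 2, 0, 1]
Pattern of "onion": [0, 1, 2, 0, 1]
Patterns match
Same pattern = Yes
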